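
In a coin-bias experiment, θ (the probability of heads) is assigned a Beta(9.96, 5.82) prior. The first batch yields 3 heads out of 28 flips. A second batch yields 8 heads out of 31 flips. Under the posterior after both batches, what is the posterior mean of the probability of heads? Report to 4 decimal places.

0.2803

The Beta prior is conjugate to a Binomial/Bernoulli likelihood; the update adds successes to α and failures to β.
After batch 1: Beta(9.96+3, 5.82+25) = Beta(12.96, 30.82).
After batch 2: Beta(12.96+8, 30.82+23) = Beta(20.96, 53.82).
Posterior mean = α/(α+β) = 20.96/74.78 = 0.2803.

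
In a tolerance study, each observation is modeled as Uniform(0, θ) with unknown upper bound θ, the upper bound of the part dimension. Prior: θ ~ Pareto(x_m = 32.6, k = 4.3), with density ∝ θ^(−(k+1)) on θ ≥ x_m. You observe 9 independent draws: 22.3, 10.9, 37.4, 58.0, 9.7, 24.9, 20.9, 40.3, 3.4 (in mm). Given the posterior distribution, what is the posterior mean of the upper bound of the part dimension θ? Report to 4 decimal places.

62.7154

A Pareto(scale x_m, shape k) prior on the upper bound θ of Uniform(0, θ) is conjugate: posterior is Pareto(max(x_m, max xᵢ), k + n).
Sample maximum = 58.0; prior scale x_m = 32.6 → posterior scale = max = 58.0.
Posterior shape = 4.3 + 9 = 13.3.
E[θ|data] = k·x_m/(k−1) = 13.3·58.0/12.3 = 62.7154.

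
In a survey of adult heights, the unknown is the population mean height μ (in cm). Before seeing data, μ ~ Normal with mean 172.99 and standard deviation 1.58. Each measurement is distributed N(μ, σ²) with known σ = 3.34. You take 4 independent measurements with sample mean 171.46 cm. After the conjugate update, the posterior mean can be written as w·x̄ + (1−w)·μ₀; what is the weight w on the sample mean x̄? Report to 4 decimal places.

0.4723

For Normal data with known variance σ², a Normal(μ₀, σ₀²) prior on μ is conjugate. Posterior precision = 1/σ₀² + n/σ²; posterior mean is the precision-weighted average of μ₀ and x̄.
σ₀² = 1.58² = 2.4964, σ² = 3.34² = 11.1556. Prior precision 1/σ₀² = 1/2.4964; data precision n/σ² = 4/11.1556.
w = (n/σ²)/(1/σ₀² + n/σ²) = n·σ₀²/(σ² + n·σ₀²) = 4·2.4964/(11.1556 + 4·2.4964) = 9.9856/21.1412 = 0.4723.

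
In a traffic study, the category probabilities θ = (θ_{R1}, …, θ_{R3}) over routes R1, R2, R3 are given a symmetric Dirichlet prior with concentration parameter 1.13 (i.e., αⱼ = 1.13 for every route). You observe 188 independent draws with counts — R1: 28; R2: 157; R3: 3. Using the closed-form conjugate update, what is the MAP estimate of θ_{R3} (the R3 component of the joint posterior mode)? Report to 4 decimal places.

0.0166

The Dirichlet prior is conjugate to the Multinomial likelihood: each posterior αⱼ = prior αⱼ + observed count nⱼ.
Posterior concentration: (29.13, 158.13, 4.13), total = 191.39.
Joint mode component: (α_{R3}−1)/(Σα−K) = 3.13/188.39 = 0.0166.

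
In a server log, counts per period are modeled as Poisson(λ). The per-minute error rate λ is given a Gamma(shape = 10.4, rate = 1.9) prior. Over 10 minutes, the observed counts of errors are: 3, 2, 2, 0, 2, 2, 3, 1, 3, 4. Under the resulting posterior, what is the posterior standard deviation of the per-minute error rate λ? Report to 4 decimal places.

With a Gamma(shape α, rate β) prior, the Poisson likelihood is conjugate: the posterior is Gamma(α + ΣXᵢ, β + n).
Sum of counts S = 22 over n = 10 minutes.
Posterior: Gamma(α+S, β+n) = Gamma(10.4+22, 1.9+10) = Gamma(32.4, 11.9).
SD = √α/β = √32.4/11.9 = 0.4783.

0.4783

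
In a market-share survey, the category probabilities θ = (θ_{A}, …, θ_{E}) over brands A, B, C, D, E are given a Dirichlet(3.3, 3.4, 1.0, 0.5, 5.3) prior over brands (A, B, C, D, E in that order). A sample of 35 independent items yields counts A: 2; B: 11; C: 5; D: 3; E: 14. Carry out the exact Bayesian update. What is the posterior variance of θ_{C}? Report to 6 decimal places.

0.002190

The Dirichlet prior is conjugate to the Multinomial likelihood: each posterior αⱼ = prior αⱼ + observed count nⱼ.
Posterior concentration: (5.3, 14.4, 6.0, 3.5, 19.3), total = 48.5.
Var[θ_j] = α_j(Σα−α_j)/((Σα)²(Σα+1)) = 6.0·42.5/(48.5²·49.5) = 0.002190.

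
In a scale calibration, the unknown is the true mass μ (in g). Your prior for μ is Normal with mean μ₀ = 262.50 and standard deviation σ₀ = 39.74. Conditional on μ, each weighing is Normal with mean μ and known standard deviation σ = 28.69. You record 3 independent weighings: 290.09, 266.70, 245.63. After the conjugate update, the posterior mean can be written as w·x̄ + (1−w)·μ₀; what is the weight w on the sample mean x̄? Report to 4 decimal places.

0.8520

For Normal data with known variance σ², a Normal(μ₀, σ₀²) prior on μ is conjugate. Posterior precision = 1/σ₀² + n/σ²; posterior mean is the precision-weighted average of μ₀ and x̄.
σ₀² = 39.74² = 1579.2676, σ² = 28.69² = 823.1161. Prior precision 1/σ₀² = 1/1579.2676; data precision n/σ² = 3/823.1161.
w = (n/σ²)/(1/σ₀² + n/σ²) = n·σ₀²/(σ² + n·σ₀²) = 3·1579.2676/(823.1161 + 3·1579.2676) = 4737.8028/5560.9189 = 0.8520.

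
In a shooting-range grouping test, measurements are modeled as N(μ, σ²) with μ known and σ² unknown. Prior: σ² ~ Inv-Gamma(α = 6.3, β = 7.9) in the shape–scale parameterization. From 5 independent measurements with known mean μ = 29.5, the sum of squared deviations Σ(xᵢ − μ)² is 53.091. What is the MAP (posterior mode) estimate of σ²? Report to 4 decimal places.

3.5148

With known mean μ and an Inverse-Gamma(α, β) prior on σ², the Normal likelihood is conjugate: posterior is Inv-Gamma(α + n/2, β + Σ(xᵢ−μ)²/2).
Posterior: Inv-Gamma(6.3 + 5/2, 7.9 + 53.091/2) = Inv-Gamma(8.80, 34.4455).
Mode = β/(α+1) = 34.4455/9.80 = 3.5148.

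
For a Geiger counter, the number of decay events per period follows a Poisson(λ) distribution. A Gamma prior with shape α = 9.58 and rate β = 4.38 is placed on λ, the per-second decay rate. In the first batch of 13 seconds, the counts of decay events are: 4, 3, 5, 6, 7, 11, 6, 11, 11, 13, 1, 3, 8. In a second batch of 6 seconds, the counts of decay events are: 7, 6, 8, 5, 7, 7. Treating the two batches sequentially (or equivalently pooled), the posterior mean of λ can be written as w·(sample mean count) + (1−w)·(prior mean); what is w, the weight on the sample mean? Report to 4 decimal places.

0.8127

With a Gamma(shape α, rate β) prior, the Poisson likelihood is conjugate: the posterior is Gamma(α + ΣXᵢ, β + n).
Total number of seconds: n = 13 + 6 = 19.
Posterior mean = (α₀+S)/(β₀+n) = [n/(β₀+n)]·(S/n) + [β₀/(β₀+n)]·(α₀/β₀), so only n and β₀ enter the weight.
Weight on data w = n/(β₀+n) = 19/(4.38+19) = 19/23.38 = 0.8127.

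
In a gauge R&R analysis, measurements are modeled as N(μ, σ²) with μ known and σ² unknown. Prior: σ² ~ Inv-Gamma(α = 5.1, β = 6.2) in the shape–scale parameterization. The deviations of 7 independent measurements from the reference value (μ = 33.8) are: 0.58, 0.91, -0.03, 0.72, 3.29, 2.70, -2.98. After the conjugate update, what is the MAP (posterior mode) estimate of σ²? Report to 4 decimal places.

With known mean μ and an Inverse-Gamma(α, β) prior on σ², the Normal likelihood is conjugate: posterior is Inv-Gamma(α + n/2, β + Σ(xᵢ−μ)²/2).
Σ(xᵢ−μ)² = (0.58)² + (0.91)² + (-0.03)² + (0.72)² + (3.29)² + (2.70)² + (-2.98)² = 28.6783.
Posterior: Inv-Gamma(5.1 + 7/2, 6.2 + 28.6783/2) = Inv-Gamma(8.60, 20.53915).
Mode = β/(α+1) = 20.53915/9.60 = 2.1395.

2.1395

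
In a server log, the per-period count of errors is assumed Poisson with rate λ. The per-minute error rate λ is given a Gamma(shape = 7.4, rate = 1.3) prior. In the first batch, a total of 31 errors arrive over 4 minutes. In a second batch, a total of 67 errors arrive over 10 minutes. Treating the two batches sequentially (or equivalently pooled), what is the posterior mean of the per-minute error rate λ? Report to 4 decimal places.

6.8889

With a Gamma(shape α, rate β) prior, the Poisson likelihood is conjugate: the posterior is Gamma(α + ΣXᵢ, β + n).
After batch 1: Gamma(α+S, β+n) = Gamma(7.4+31, 1.3+4) = Gamma(38.4, 5.3).
After batch 2: Gamma(α+S, β+n) = Gamma(38.4+67, 5.3+10) = Gamma(105.4, 15.3).
Posterior mean = α/β = 105.4/15.3 = 6.8889.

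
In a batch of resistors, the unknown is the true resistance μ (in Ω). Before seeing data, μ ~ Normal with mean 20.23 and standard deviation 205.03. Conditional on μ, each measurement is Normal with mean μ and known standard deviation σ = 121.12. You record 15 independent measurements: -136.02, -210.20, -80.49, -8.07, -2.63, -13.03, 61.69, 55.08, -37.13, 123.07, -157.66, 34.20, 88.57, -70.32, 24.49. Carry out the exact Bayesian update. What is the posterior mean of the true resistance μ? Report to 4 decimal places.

-20.9389

For Normal data with known variance σ², a Normal(μ₀, σ₀²) prior on μ is conjugate. Posterior precision = 1/σ₀² + n/σ²; posterior mean is the precision-weighted average of μ₀ and x̄.
Σxᵢ = (-136.02) + (-210.20) + (-80.49) + (-8.07) + (-2.63) + (-13.03) + 61.69 + 55.08 + (-37.13) + 123.07 + (-157.66) + 34.20 + 88.57 + (-70.32) + 24.49 = -328.45, so n·x̄ = -328.45.
σ₀² = 205.03² = 42037.3009, σ² = 121.12² = 14670.0544; σ² + n·σ₀² = 14670.0544 + 15·42037.3009 = 645229.5679.
Posterior mean = (μ₀/σ₀² + n·x̄/σ²)/(1/σ₀² + n/σ²) = (σ²·μ₀ + σ₀²·n·x̄)/(σ² + n·σ₀²) = (14670.0544·20.23 + 42037.3009·(-328.45))/645229.5679 = -13510376.280093/645229.5679 = -20.9389.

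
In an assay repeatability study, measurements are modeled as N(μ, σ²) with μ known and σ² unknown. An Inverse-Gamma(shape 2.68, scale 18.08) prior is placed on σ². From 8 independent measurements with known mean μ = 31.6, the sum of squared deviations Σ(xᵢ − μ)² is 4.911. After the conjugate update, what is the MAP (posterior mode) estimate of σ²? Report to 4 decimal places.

With known mean μ and an Inverse-Gamma(α, β) prior on σ², the Normal likelihood is conjugate: posterior is Inv-Gamma(α + n/2, β + Σ(xᵢ−μ)²/2).
Posterior: Inv-Gamma(2.68 + 8/2, 18.08 + 4.911/2) = Inv-Gamma(6.68, 20.5355).
Mode = β/(α+1) = 20.5355/7.68 = 2.6739.

2.6739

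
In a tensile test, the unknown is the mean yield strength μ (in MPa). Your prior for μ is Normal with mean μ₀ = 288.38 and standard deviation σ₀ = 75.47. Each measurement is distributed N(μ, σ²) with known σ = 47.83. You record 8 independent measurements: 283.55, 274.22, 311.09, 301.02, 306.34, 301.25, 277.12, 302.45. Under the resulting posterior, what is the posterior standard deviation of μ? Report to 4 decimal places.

For Normal data with known variance σ², a Normal(μ₀, σ₀²) prior on μ is conjugate. Posterior precision = 1/σ₀² + n/σ²; posterior mean is the precision-weighted average of μ₀ and x̄.
σ₀² = 75.47² = 5695.7209, σ² = 47.83² = 2287.7089; σ² + n·σ₀² = 2287.7089 + 8·5695.7209 = 47853.4761.
Posterior precision = 1/σ₀² + n/σ² = 1/5695.7209 + 8/2287.7089 = (σ² + n·σ₀²)/(σ₀²σ²) = 47853.4761/(5695.7209·2287.7089); posterior variance σₙ² = σ₀²σ²/(σ² + n·σ₀²) = 5695.7209·2287.7089/47853.4761 = 272.292683.
Posterior SD = √σₙ² = √(5695.7209·2287.7089/47853.4761) = 16.5013.

16.5013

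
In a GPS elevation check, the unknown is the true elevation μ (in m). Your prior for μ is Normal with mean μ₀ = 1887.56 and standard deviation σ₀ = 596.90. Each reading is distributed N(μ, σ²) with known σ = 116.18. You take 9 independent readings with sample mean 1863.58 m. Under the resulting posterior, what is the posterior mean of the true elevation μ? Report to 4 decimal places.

For Normal data with known variance σ², a Normal(μ₀, σ₀²) prior on μ is conjugate. Posterior precision = 1/σ₀² + n/σ²; posterior mean is the precision-weighted average of μ₀ and x̄.
n·x̄ = 9·1863.58 = 16772.22.
σ₀² = 596.90² = 356289.61, σ² = 116.18² = 13497.7924; σ² + n·σ₀² = 13497.7924 + 9·356289.61 = 3220104.2824.
Posterior mean = (μ₀/σ₀² + n·x̄/σ²)/(1/σ₀² + n/σ²) = (σ²·μ₀ + σ₀²·n·x̄)/(σ² + n·σ₀²) = (13497.7924·1887.56 + 356289.61·16772.22)/3220104.2824 = 6001245615.656744/3220104.2824 = 1863.6805.

1863.6805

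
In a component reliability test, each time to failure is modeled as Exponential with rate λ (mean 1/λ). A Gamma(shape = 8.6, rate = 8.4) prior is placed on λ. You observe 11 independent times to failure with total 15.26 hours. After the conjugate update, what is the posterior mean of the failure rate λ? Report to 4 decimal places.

With a Gamma(shape α, rate β) prior on the exponential rate λ, the posterior after n observations with total T = Σxᵢ is Gamma(α+n, β+T).
Posterior: Gamma(8.6+11, 8.4+15.26) = Gamma(19.6, 23.66).
Posterior mean of λ = α/β = 19.6/23.66 = 0.8284.

0.8284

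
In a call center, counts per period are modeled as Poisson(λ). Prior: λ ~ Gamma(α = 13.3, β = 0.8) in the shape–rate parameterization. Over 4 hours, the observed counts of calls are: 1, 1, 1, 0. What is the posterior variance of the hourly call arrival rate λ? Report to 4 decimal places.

0.7075

With a Gamma(shape α, rate β) prior, the Poisson likelihood is conjugate: the posterior is Gamma(α + ΣXᵢ, β + n).
Sum of counts S = 3 over n = 4 hours.
Posterior: Gamma(α+S, β+n) = Gamma(13.3+3, 0.8+4) = Gamma(16.3, 4.8).
Var = α/β² = 16.3/4.8² = 0.7075.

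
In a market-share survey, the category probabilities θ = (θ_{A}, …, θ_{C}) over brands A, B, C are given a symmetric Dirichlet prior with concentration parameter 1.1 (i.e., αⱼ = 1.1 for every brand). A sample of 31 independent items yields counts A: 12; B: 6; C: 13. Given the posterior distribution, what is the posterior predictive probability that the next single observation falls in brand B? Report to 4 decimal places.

0.2070

The Dirichlet prior is conjugate to the Multinomial likelihood: each posterior αⱼ = prior αⱼ + observed count nⱼ.
Posterior concentration: (13.1, 7.1, 14.1), total = 34.3.
P(next = B | data) = α_{B}/Σα = 0.2070.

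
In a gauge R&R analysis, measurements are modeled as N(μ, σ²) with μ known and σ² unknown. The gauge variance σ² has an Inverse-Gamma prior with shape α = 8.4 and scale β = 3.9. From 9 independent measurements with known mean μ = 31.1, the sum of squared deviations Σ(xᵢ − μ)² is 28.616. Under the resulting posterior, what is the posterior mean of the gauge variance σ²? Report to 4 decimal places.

With known mean μ and an Inverse-Gamma(α, β) prior on σ², the Normal likelihood is conjugate: posterior is Inv-Gamma(α + n/2, β + Σ(xᵢ−μ)²/2).
Posterior: Inv-Gamma(8.4 + 9/2, 3.9 + 28.616/2) = Inv-Gamma(12.90, 18.2080).
E[σ²|data] = β/(α−1) = 18.2080/11.90 = 1.5301.

1.5301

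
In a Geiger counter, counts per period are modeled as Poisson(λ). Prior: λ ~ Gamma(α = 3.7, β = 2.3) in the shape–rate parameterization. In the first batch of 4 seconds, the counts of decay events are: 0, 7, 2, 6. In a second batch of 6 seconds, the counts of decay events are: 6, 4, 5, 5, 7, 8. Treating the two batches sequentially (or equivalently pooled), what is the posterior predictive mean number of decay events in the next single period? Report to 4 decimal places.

4.3659

With a Gamma(shape α, rate β) prior, the Poisson likelihood is conjugate: the posterior is Gamma(α + ΣXᵢ, β + n).
Batch 1: sum of counts S = 15 over n = 4 seconds.
After batch 1: Gamma(α+S, β+n) = Gamma(3.7+15, 2.3+4) = Gamma(18.7, 6.3).
Batch 2: sum of counts S = 35 over n = 6 seconds.
After batch 2: Gamma(α+S, β+n) = Gamma(18.7+35, 6.3+6) = Gamma(53.7, 12.3).
The predictive distribution for one future period is NegBinom with mean α/β = 4.3659.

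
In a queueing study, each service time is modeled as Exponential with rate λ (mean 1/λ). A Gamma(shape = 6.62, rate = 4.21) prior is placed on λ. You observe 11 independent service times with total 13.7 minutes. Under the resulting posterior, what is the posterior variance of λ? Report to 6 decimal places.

With a Gamma(shape α, rate β) prior on the exponential rate λ, the posterior after n observations with total T = Σxᵢ is Gamma(α+n, β+T).
Posterior: Gamma(6.62+11, 4.21+13.7) = Gamma(17.62, 17.91).
Var = α/β² = 0.054931.

0.054931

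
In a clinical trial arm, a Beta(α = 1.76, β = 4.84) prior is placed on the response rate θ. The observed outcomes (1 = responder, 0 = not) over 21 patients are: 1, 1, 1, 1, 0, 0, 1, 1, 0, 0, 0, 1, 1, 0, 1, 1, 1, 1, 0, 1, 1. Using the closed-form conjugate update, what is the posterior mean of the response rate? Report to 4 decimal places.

The Beta prior is conjugate to a Binomial/Bernoulli likelihood; the update adds successes to α and failures to β.
Posterior: Beta(α+k, β+n−k) = Beta(1.76+14, 4.84+7) = Beta(15.76, 11.84).
Posterior mean = α/(α+β) = 15.76/27.60 = 0.5710.

0.5710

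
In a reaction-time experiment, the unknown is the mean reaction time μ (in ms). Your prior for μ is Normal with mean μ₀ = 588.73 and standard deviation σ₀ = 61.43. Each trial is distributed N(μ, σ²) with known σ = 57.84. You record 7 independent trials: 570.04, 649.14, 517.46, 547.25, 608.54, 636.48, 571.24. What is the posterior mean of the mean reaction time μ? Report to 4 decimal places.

586.0723

For Normal data with known variance σ², a Normal(μ₀, σ₀²) prior on μ is conjugate. Posterior precision = 1/σ₀² + n/σ²; posterior mean is the precision-weighted average of μ₀ and x̄.
Σxᵢ = 570.04 + 649.14 + 517.46 + 547.25 + 608.54 + 636.48 + 571.24 = 4100.15, so n·x̄ = 4100.15.
σ₀² = 61.43² = 3773.6449, σ² = 57.84² = 3345.4656; σ² + n·σ₀² = 3345.4656 + 7·3773.6449 = 29760.9799.
Posterior mean = (μ₀/σ₀² + n·x̄/σ²)/(1/σ₀² + n/σ²) = (σ²·μ₀ + σ₀²·n·x̄)/(σ² + n·σ₀²) = (3345.4656·588.73 + 3773.6449·4100.15)/29760.9799 = 17442086.099423/29760.9799 = 586.0723.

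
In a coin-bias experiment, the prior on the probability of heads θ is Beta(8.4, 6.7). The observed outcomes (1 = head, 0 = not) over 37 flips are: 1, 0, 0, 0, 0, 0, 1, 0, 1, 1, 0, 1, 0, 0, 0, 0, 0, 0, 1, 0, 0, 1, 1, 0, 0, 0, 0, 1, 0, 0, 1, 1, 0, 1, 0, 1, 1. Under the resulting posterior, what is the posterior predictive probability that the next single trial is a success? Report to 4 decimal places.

0.4299

The Beta prior is conjugate to a Binomial/Bernoulli likelihood; the update adds successes to α and failures to β.
Posterior: Beta(α+k, β+n−k) = Beta(8.4+14, 6.7+23) = Beta(22.4, 29.7).
For a single future Bernoulli trial, P(success | data) = α/(α+β) = 0.4299.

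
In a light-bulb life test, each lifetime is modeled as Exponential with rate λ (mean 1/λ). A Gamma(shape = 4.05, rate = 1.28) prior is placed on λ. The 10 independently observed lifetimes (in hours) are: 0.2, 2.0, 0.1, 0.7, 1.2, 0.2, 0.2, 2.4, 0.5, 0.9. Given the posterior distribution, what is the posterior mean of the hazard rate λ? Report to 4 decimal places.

With a Gamma(shape α, rate β) prior on the exponential rate λ, the posterior after n observations with total T = Σxᵢ is Gamma(α+n, β+T).
Sum of observations T = 8.4 hours; n = 10.
Posterior: Gamma(4.05+10, 1.28+8.4) = Gamma(14.05, 9.68).
Posterior mean of λ = α/β = 14.05/9.68 = 1.4514.

1.4514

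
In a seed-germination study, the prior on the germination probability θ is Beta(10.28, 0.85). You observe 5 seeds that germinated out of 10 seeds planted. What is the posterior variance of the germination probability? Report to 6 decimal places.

0.009047

The Beta prior is conjugate to a Binomial/Bernoulli likelihood; the update adds successes to α and failures to β.
Posterior: Beta(α+k, β+n−k) = Beta(10.28+5, 0.85+5) = Beta(15.28, 5.85).
Var = αβ/((α+β)²(α+β+1)) = 15.28·5.85/(21.13²·22.13) = 0.009047.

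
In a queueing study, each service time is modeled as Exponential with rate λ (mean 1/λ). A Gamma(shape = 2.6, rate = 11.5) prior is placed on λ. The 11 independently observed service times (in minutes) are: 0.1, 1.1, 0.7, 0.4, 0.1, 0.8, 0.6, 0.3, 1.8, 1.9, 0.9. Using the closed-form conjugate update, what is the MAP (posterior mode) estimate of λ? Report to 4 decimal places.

With a Gamma(shape α, rate β) prior on the exponential rate λ, the posterior after n observations with total T = Σxᵢ is Gamma(α+n, β+T).
Sum of observations T = 8.7 minutes; n = 11.
Posterior: Gamma(2.6+11, 11.5+8.7) = Gamma(13.6, 20.2).
Mode = (α−1)/β = 0.6238.

0.6238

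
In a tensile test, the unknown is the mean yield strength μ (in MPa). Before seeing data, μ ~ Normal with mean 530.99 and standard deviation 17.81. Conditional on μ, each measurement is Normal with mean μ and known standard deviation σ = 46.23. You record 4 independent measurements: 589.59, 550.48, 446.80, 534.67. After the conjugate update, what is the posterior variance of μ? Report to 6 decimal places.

For Normal data with known variance σ², a Normal(μ₀, σ₀²) prior on μ is conjugate. Posterior precision = 1/σ₀² + n/σ²; posterior mean is the precision-weighted average of μ₀ and x̄.
σ₀² = 17.81² = 317.1961, σ² = 46.23² = 2137.2129; σ² + n·σ₀² = 2137.2129 + 4·317.1961 = 3405.9973.
Posterior precision = 1/σ₀² + n/σ² = 1/317.1961 + 4/2137.2129 = (σ² + n·σ₀²)/(σ₀²σ²) = 3405.9973/(317.1961·2137.2129); posterior variance σₙ² = σ₀²σ²/(σ² + n·σ₀²) = 317.1961·2137.2129/3405.9973 = 199.035859.

199.035859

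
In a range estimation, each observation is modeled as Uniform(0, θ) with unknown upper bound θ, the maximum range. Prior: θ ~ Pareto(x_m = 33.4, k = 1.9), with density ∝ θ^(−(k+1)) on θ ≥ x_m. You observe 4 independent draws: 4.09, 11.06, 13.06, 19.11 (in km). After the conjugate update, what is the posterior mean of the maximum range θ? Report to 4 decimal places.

40.2163

A Pareto(scale x_m, shape k) prior on the upper bound θ of Uniform(0, θ) is conjugate: posterior is Pareto(max(x_m, max xᵢ), k + n).
Sample maximum = 19.11; prior scale x_m = 33.4 → posterior scale = max = 33.40.
Posterior shape = 1.9 + 4 = 5.9.
E[θ|data] = k·x_m/(k−1) = 5.9·33.40/4.9 = 40.2163.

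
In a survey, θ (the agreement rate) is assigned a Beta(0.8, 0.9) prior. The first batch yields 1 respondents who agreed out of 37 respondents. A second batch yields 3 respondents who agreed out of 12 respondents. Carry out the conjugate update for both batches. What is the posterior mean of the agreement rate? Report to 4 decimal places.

The Beta prior is conjugate to a Binomial/Bernoulli likelihood; the update adds successes to α and failures to β.
After batch 1: Beta(0.8+1, 0.9+36) = Beta(1.8, 36.9).
After batch 2: Beta(1.8+3, 36.9+9) = Beta(4.8, 45.9).
Posterior mean = α/(α+β) = 4.8/50.7 = 0.0947.

0.0947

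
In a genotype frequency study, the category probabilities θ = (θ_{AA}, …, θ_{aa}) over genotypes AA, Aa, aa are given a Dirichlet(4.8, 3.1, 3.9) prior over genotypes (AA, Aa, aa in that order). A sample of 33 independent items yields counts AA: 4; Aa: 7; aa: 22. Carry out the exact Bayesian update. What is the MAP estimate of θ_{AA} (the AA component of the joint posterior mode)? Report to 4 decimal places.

0.1866

The Dirichlet prior is conjugate to the Multinomial likelihood: each posterior αⱼ = prior αⱼ + observed count nⱼ.
Posterior concentration: (8.8, 10.1, 25.9), total = 44.8.
Joint mode component: (α_{AA}−1)/(Σα−K) = 7.8/41.8 = 0.1866.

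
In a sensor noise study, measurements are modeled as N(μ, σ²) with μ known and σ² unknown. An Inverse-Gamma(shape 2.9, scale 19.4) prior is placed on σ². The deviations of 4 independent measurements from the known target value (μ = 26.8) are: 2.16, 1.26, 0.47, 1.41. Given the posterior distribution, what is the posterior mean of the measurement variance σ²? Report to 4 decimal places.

6.0593

With known mean μ and an Inverse-Gamma(α, β) prior on σ², the Normal likelihood is conjugate: posterior is Inv-Gamma(α + n/2, β + Σ(xᵢ−μ)²/2).
Σ(xᵢ−μ)² = (2.16)² + (1.26)² + (0.47)² + (1.41)² = 8.4622.
Posterior: Inv-Gamma(2.9 + 4/2, 19.4 + 8.4622/2) = Inv-Gamma(4.90, 23.63110).
E[σ²|data] = β/(α−1) = 23.63110/3.90 = 6.0593.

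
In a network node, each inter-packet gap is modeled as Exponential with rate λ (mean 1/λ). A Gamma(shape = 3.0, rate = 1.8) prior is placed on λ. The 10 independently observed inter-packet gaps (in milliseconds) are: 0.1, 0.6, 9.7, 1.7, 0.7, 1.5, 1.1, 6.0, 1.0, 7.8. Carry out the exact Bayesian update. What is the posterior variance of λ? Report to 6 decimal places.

0.012695

With a Gamma(shape α, rate β) prior on the exponential rate λ, the posterior after n observations with total T = Σxᵢ is Gamma(α+n, β+T).
Sum of observations T = 30.2 milliseconds; n = 10.
Posterior: Gamma(3.0+10, 1.8+30.2) = Gamma(13.0, 32.0).
Var = α/β² = 0.012695.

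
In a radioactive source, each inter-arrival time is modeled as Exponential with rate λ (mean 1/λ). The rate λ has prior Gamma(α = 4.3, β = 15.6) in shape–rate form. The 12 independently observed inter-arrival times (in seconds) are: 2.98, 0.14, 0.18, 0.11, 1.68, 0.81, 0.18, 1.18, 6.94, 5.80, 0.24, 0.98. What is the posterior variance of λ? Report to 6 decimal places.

0.012023

With a Gamma(shape α, rate β) prior on the exponential rate λ, the posterior after n observations with total T = Σxᵢ is Gamma(α+n, β+T).
Sum of observations T = 21.22 seconds; n = 12.
Posterior: Gamma(4.3+12, 15.6+21.22) = Gamma(16.3, 36.82).
Var = α/β² = 0.012023.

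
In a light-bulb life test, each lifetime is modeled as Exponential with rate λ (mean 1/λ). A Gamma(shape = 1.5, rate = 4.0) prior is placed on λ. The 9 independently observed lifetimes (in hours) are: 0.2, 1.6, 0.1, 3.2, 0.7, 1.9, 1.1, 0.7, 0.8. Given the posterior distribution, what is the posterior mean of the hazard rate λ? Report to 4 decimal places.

0.7343

With a Gamma(shape α, rate β) prior on the exponential rate λ, the posterior after n observations with total T = Σxᵢ is Gamma(α+n, β+T).
Sum of observations T = 10.3 hours; n = 9.
Posterior: Gamma(1.5+9, 4.0+10.3) = Gamma(10.5, 14.3).
Posterior mean of λ = α/β = 10.5/14.3 = 0.7343.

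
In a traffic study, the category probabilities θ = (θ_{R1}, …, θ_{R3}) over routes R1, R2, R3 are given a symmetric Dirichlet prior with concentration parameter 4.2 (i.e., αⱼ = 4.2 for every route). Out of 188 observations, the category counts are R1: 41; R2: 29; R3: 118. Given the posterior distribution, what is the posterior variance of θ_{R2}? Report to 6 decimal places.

The Dirichlet prior is conjugate to the Multinomial likelihood: each posterior αⱼ = prior αⱼ + observed count nⱼ.
Posterior concentration: (45.2, 33.2, 122.2), total = 200.6.
Var[θ_j] = α_j(Σα−α_j)/((Σα)²(Σα+1)) = 33.2·167.4/(200.6²·201.6) = 0.000685.

0.000685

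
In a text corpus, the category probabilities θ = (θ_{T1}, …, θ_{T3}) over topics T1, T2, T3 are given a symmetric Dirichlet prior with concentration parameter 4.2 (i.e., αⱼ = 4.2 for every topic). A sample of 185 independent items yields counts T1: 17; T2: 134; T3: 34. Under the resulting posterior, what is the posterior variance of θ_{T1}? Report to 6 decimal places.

0.000482

The Dirichlet prior is conjugate to the Multinomial likelihood: each posterior αⱼ = prior αⱼ + observed count nⱼ.
Posterior concentration: (21.2, 138.2, 38.2), total = 197.6.
Var[θ_j] = α_j(Σα−α_j)/((Σα)²(Σα+1)) = 21.2·176.4/(197.6²·198.6) = 0.000482.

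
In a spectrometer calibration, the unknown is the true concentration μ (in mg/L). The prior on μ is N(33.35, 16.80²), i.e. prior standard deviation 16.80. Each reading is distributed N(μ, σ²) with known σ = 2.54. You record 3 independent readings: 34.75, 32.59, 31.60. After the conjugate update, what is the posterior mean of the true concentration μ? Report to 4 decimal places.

32.9828

For Normal data with known variance σ², a Normal(μ₀, σ₀²) prior on μ is conjugate. Posterior precision = 1/σ₀² + n/σ²; posterior mean is the precision-weighted average of μ₀ and x̄.
Σxᵢ = 34.75 + 32.59 + 31.60 = 98.94, so n·x̄ = 98.94.
σ₀² = 16.80² = 282.24, σ² = 2.54² = 6.4516; σ² + n·σ₀² = 6.4516 + 3·282.24 = 853.1716.
Posterior mean = (μ₀/σ₀² + n·x̄/σ²)/(1/σ₀² + n/σ²) = (σ²·μ₀ + σ₀²·n·x̄)/(σ² + n·σ₀²) = (6.4516·33.35 + 282.24·98.94)/853.1716 = 28139.98646/853.1716 = 32.9828.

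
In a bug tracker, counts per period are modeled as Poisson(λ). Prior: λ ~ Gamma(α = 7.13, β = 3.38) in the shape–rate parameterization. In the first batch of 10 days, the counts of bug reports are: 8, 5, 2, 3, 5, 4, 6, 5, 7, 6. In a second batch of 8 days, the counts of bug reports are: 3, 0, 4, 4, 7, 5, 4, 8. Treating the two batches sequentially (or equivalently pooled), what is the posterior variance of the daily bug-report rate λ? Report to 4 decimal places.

With a Gamma(shape α, rate β) prior, the Poisson likelihood is conjugate: the posterior is Gamma(α + ΣXᵢ, β + n).
Batch 1: sum of counts S = 51 over n = 10 days.
After batch 1: Gamma(α+S, β+n) = Gamma(7.13+51, 3.38+10) = Gamma(58.13, 13.38).
Batch 2: sum of counts S = 35 over n = 8 days.
After batch 2: Gamma(α+S, β+n) = Gamma(58.13+35, 13.38+8) = Gamma(93.13, 21.38).
Var = α/β² = 93.13/21.38² = 0.2037.

0.2037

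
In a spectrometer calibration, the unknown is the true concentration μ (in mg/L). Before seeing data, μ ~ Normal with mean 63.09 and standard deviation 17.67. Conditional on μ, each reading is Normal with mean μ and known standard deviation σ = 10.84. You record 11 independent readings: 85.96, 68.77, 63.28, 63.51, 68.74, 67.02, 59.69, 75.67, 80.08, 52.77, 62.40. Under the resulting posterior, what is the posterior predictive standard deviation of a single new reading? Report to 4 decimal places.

For Normal data with known variance σ², a Normal(μ₀, σ₀²) prior on μ is conjugate. Posterior precision = 1/σ₀² + n/σ²; posterior mean is the precision-weighted average of μ₀ and x̄.
σ₀² = 17.67² = 312.2289, σ² = 10.84² = 117.5056; σ² + n·σ₀² = 117.5056 + 11·312.2289 = 3552.0235.
Posterior precision = 1/σ₀² + n/σ² = 1/312.2289 + 11/117.5056 = (σ² + n·σ₀²)/(σ₀²σ²) = 3552.0235/(312.2289·117.5056); posterior variance σₙ² = σ₀²σ²/(σ² + n·σ₀²) = 312.2289·117.5056/3552.0235 = 10.328942.
Predictive variance for one new observation = σₙ² + σ² = 312.2289·117.5056/3552.0235 + 117.5056 = σ²·(σ₀² + 3552.0235)/3552.0235 = 117.5056·3864.2524/3552.0235 = 127.834542; SD = √(117.5056·3864.2524/3552.0235) = 11.3064.

11.3064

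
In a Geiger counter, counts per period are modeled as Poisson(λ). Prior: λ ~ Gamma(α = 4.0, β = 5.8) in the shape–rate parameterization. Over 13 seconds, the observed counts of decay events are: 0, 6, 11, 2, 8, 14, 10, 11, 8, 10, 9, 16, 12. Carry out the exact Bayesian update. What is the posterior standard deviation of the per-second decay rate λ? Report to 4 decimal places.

With a Gamma(shape α, rate β) prior, the Poisson likelihood is conjugate: the posterior is Gamma(α + ΣXᵢ, β + n).
Sum of counts S = 117 over n = 13 seconds.
Posterior: Gamma(α+S, β+n) = Gamma(4.0+117, 5.8+13) = Gamma(121.0, 18.8).
SD = √α/β = √121.0/18.8 = 0.5851.

0.5851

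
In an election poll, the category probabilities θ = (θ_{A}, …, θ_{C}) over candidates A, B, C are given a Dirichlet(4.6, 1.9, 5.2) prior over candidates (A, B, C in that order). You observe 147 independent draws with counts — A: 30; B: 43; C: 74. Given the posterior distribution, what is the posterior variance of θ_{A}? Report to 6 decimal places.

The Dirichlet prior is conjugate to the Multinomial likelihood: each posterior αⱼ = prior αⱼ + observed count nⱼ.
Posterior concentration: (34.6, 44.9, 79.2), total = 158.7.
Var[θ_j] = α_j(Σα−α_j)/((Σα)²(Σα+1)) = 34.6·124.1/(158.7²·159.7) = 0.001068.

0.001068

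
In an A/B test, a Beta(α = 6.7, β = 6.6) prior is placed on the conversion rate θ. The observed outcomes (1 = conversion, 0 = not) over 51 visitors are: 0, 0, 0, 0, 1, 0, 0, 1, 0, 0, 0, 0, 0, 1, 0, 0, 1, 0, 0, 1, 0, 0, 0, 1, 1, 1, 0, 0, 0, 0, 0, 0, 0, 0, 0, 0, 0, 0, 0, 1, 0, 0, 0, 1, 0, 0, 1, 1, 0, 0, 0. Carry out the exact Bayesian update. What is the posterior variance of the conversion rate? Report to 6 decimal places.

The Beta prior is conjugate to a Binomial/Bernoulli likelihood; the update adds successes to α and failures to β.
Posterior: Beta(α+k, β+n−k) = Beta(6.7+12, 6.6+39) = Beta(18.7, 45.6).
Var = αβ/((α+β)²(α+β+1)) = 18.7·45.6/(64.3²·65.3) = 0.003158.

0.003158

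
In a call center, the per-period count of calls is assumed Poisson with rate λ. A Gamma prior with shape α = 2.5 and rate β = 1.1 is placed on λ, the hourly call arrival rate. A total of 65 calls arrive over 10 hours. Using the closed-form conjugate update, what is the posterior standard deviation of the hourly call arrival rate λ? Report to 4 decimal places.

0.7402

With a Gamma(shape α, rate β) prior, the Poisson likelihood is conjugate: the posterior is Gamma(α + ΣXᵢ, β + n).
Posterior: Gamma(α+S, β+n) = Gamma(2.5+65, 1.1+10) = Gamma(67.5, 11.1).
SD = √α/β = √67.5/11.1 = 0.7402.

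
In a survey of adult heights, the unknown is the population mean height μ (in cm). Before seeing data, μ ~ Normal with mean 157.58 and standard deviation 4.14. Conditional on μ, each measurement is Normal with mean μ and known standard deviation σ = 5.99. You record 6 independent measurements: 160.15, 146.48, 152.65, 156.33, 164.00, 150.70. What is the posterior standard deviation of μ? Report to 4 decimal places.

2.1055

For Normal data with known variance σ², a Normal(μ₀, σ₀²) prior on μ is conjugate. Posterior precision = 1/σ₀² + n/σ²; posterior mean is the precision-weighted average of μ₀ and x̄.
σ₀² = 4.14² = 17.1396, σ² = 5.99² = 35.8801; σ² + n·σ₀² = 35.8801 + 6·17.1396 = 138.7177.
Posterior precision = 1/σ₀² + n/σ² = 1/17.1396 + 6/35.8801 = (σ² + n·σ₀²)/(σ₀²σ²) = 138.7177/(17.1396·35.8801); posterior variance σₙ² = σ₀²σ²/(σ² + n·σ₀²) = 17.1396·35.8801/138.7177 = 4.433252.
Posterior SD = √σₙ² = √(17.1396·35.8801/138.7177) = 2.1055.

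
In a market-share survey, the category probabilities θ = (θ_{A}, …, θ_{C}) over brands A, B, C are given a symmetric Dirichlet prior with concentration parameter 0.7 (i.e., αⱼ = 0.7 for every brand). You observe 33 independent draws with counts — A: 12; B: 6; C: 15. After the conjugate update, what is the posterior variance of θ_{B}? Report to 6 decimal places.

0.004278

The Dirichlet prior is conjugate to the Multinomial likelihood: each posterior αⱼ = prior αⱼ + observed count nⱼ.
Posterior concentration: (12.7, 6.7, 15.7), total = 35.1.
Var[θ_j] = α_j(Σα−α_j)/((Σα)²(Σα+1)) = 6.7·28.4/(35.1²·36.1) = 0.004278.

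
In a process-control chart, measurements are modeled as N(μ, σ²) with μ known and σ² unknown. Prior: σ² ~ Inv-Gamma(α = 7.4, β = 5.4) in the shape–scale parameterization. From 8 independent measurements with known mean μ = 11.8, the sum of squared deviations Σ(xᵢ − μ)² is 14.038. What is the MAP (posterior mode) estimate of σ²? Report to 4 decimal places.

With known mean μ and an Inverse-Gamma(α, β) prior on σ², the Normal likelihood is conjugate: posterior is Inv-Gamma(α + n/2, β + Σ(xᵢ−μ)²/2).
Posterior: Inv-Gamma(7.4 + 8/2, 5.4 + 14.038/2) = Inv-Gamma(11.40, 12.4190).
Mode = β/(α+1) = 12.4190/12.40 = 1.0015.

1.0015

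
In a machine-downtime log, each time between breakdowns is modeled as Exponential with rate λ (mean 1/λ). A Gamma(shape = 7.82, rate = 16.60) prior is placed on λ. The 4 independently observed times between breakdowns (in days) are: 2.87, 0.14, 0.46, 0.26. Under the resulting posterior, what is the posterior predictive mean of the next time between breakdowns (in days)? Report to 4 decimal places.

With a Gamma(shape α, rate β) prior on the exponential rate λ, the posterior after n observations with total T = Σxᵢ is Gamma(α+n, β+T).
Sum of observations T = 3.73 days; n = 4.
Posterior: Gamma(7.82+4, 16.60+3.73) = Gamma(11.82, 20.33).
The predictive distribution for the next observation is Lomax; its mean is β/(α−1) = 20.33/10.82 = 1.8789.

1.8789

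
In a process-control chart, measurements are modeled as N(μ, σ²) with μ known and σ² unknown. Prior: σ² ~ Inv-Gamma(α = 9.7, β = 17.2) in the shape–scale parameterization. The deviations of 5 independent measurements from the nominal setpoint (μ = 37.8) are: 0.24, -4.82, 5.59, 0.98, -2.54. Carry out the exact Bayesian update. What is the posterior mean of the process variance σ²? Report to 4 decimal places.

4.3013

With known mean μ and an Inverse-Gamma(α, β) prior on σ², the Normal likelihood is conjugate: posterior is Inv-Gamma(α + n/2, β + Σ(xᵢ−μ)²/2).
Σ(xᵢ−μ)² = (0.24)² + (-4.82)² + (5.59)² + (0.98)² + (-2.54)² = 61.9501.
Posterior: Inv-Gamma(9.7 + 5/2, 17.2 + 61.9501/2) = Inv-Gamma(12.20, 48.17505).
E[σ²|data] = β/(α−1) = 48.17505/11.20 = 4.3013.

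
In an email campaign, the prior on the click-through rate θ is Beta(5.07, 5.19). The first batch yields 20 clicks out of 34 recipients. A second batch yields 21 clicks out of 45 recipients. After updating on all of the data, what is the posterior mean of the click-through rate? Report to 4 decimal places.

The Beta prior is conjugate to a Binomial/Bernoulli likelihood; the update adds successes to α and failures to β.
After batch 1: Beta(5.07+20, 5.19+14) = Beta(25.07, 19.19).
After batch 2: Beta(25.07+21, 19.19+24) = Beta(46.07, 43.19).
Posterior mean = α/(α+β) = 46.07/89.26 = 0.5161.

0.5161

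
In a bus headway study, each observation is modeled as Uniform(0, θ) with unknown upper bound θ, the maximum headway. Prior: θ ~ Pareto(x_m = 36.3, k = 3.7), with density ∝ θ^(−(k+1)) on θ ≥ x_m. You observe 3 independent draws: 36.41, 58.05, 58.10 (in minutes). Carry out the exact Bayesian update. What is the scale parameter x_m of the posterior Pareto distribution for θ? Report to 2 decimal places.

58.10

A Pareto(scale x_m, shape k) prior on the upper bound θ of Uniform(0, θ) is conjugate: posterior is Pareto(max(x_m, max xᵢ), k + n).
Sample maximum = 58.10; prior scale x_m = 36.3 → posterior scale = max = 58.10.
Posterior shape = 3.7 + 3 = 6.7.
Posterior scale x_m = 58.10.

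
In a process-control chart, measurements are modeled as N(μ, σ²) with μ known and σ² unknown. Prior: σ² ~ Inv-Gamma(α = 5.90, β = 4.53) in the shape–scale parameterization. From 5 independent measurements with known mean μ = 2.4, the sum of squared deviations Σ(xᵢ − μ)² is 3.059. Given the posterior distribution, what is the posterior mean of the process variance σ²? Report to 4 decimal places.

With known mean μ and an Inverse-Gamma(α, β) prior on σ², the Normal likelihood is conjugate: posterior is Inv-Gamma(α + n/2, β + Σ(xᵢ−μ)²/2).
Posterior: Inv-Gamma(5.90 + 5/2, 4.53 + 3.059/2) = Inv-Gamma(8.40, 6.0595).
E[σ²|data] = β/(α−1) = 6.0595/7.40 = 0.8189.

0.8189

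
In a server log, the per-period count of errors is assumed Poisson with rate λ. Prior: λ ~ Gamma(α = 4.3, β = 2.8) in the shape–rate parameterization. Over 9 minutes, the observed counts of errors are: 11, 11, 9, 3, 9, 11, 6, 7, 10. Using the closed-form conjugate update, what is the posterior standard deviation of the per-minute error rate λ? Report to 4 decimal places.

With a Gamma(shape α, rate β) prior, the Poisson likelihood is conjugate: the posterior is Gamma(α + ΣXᵢ, β + n).
Sum of counts S = 77 over n = 9 minutes.
Posterior: Gamma(α+S, β+n) = Gamma(4.3+77, 2.8+9) = Gamma(81.3, 11.8).
SD = √α/β = √81.3/11.8 = 0.7641.

0.7641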